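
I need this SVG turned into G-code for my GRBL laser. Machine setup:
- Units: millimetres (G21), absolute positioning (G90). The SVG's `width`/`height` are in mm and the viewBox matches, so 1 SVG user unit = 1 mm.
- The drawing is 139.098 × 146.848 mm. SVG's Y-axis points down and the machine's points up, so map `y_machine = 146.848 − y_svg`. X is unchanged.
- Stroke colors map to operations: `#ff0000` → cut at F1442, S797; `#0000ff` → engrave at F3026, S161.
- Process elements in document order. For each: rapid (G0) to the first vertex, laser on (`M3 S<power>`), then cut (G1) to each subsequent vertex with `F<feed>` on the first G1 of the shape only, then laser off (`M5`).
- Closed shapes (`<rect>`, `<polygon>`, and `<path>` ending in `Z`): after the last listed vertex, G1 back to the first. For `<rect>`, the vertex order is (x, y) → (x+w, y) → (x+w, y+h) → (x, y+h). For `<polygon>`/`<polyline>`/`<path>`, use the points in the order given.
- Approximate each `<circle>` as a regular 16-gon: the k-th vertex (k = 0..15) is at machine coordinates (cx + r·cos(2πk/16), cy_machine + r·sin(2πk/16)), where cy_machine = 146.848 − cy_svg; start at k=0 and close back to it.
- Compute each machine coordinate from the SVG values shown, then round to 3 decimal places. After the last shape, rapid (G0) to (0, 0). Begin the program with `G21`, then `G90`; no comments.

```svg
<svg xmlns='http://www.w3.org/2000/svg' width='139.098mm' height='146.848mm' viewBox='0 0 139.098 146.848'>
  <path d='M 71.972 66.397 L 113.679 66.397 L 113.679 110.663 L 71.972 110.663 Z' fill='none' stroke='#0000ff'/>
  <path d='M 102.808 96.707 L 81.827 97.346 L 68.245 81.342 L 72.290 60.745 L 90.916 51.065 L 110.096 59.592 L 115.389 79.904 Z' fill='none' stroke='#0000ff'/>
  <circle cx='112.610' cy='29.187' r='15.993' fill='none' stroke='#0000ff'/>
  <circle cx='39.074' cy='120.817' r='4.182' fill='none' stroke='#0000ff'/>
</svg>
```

G21
G90
G0 X71.972 Y80.451
M3 S161
G1 X113.679 Y80.451 F3026
G1 X113.679 Y36.185
G1 X71.972 Y36.185
G1 X71.972 Y80.451
M5
G0 X102.808 Y50.141
M3 S161
G1 X81.827 Y49.502 F3026
G1 X68.245 Y65.506
G1 X72.290 Y86.103
G1 X90.916 Y95.783
G1 X110.096 Y87.256
G1 X115.389 Y66.944
G1 X102.808 Y50.141
M5
G0 X128.603 Y117.661
M3 S161
G1 X127.386 Y123.781 F3026
G1 X123.919 Y128.970
G1 X118.730 Y132.437
G1 X112.610 Y133.654
G1 X106.490 Y132.437
G1 X101.301 Y128.970
G1 X97.834 Y123.781
G1 X96.617 Y117.661
G1 X97.834 Y111.541
G1 X101.301 Y106.352
G1 X106.490 Y102.885
G1 X112.610 Y101.668
G1 X118.730 Y102.885
G1 X123.919 Y106.352
G1 X127.386 Y111.541
G1 X128.603 Y117.661
M5
G0 X43.256 Y26.031
M3 S161
G1 X42.938 Y27.631 F3026
G1 X42.031 Y28.988
G1 X40.674 Y29.895
G1 X39.074 Y30.213
G1 X37.474 Y29.895
G1 X36.117 Y28.988
G1 X35.210 Y27.631
G1 X34.892 Y26.031
G1 X35.210 Y24.431
G1 X36.117 Y23.074
G1 X37.474 Y22.167
G1 X39.074 Y21.849
G1 X40.674 Y22.167
G1 X42.031 Y23.074
G1 X42.938 Y24.431
G1 X43.256 Y26.031
M5
G0 X0.000 Y0.000

viewBox `0 0 139.098 146.848` with mm width/height → 1 unit = 1 mm. Flip: y_m = 146.848 − y_svg.

**Shape 1** — `<path>` rectangle, stroke `#0000ff` → engrave (S161, F3026). Machine vertices: (71.972,80.451) → (113.679,80.451) → (113.679,36.185) → (71.972,36.185) → (71.972,80.451). Closed: final G1 returns to the first vertex.

**Shape 2** — `<path>` regular polygon, stroke `#0000ff` → engrave (S161, F3026). Machine vertices: (102.808,50.141) → (81.827,49.502) → (68.245,65.506) → (72.290,86.103) → (90.916,95.783) → (110.096,87.256) → (115.389,66.944) → (102.808,50.141). Closed: final G1 returns to the first vertex.

**Shape 3** — `<circle>` circle, stroke `#0000ff` → engrave (S161, F3026). Machine vertices: (128.603,117.661) → (127.386,123.781) → (123.919,128.970) → (118.730,132.437) → (112.610,133.654) → (106.490,132.437) → (101.301,128.970) → (97.834,123.781) → (96.617,117.661) → (97.834,111.541) → (101.301,106.352) → (106.490,102.885) → (112.610,101.668) → (118.730,102.885) → (123.919,106.352) → (127.386,111.541) → (128.603,117.661). Closed: final G1 returns to the first vertex.

**Shape 4** — `<circle>` circle, stroke `#0000ff` → engrave (S161, F3026). Machine vertices: (43.256,26.031) → (42.938,27.631) → (42.031,28.988) → (40.674,29.895) → (39.074,30.213) → (37.474,29.895) → (36.117,28.988) → (35.210,27.631) → (34.892,26.031) → (35.210,24.431) → (36.117,23.074) → (37.474,22.167) → (39.074,21.849) → (40.674,22.167) → (42.031,23.074) → (42.938,24.431) → (43.256,26.031). Closed: final G1 returns to the first vertex.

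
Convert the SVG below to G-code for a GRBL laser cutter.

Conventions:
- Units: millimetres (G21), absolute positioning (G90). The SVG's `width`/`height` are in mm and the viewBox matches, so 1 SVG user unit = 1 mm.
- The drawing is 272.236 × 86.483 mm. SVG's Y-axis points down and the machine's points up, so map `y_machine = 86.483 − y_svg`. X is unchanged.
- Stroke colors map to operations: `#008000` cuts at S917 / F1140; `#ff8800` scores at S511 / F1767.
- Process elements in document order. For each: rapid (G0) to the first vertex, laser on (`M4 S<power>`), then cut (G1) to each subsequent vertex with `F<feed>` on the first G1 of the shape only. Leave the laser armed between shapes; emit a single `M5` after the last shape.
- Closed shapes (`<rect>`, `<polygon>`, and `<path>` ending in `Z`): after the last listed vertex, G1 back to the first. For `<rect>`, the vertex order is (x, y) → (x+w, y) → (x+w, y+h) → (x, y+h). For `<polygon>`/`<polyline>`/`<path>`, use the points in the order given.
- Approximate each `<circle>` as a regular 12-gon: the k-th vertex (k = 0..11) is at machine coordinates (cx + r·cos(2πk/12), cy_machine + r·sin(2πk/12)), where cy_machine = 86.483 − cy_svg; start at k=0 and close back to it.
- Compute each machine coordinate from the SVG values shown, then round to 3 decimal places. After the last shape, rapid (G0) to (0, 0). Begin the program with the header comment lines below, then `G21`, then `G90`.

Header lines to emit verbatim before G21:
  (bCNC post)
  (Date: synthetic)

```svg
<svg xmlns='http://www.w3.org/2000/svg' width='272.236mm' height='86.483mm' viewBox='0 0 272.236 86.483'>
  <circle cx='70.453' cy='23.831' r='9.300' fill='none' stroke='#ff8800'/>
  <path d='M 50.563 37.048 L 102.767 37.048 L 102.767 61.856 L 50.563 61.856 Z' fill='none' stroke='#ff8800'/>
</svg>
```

(bCNC post)
(Date: synthetic)
G21
G90
G0 X79.753 Y62.652
M4 S511
G1 X78.507 Y67.302 F1767
G1 X75.103 Y70.706
G1 X70.453 Y71.952
G1 X65.803 Y70.706
G1 X62.399 Y67.302
G1 X61.153 Y62.652
G1 X62.399 Y58.002
G1 X65.803 Y54.598
G1 X70.453 Y53.352
G1 X75.103 Y54.598
G1 X78.507 Y58.002
G1 X79.753 Y62.652
G0 X50.563 Y49.435
M4 S511
G1 X102.767 Y49.435 F1767
G1 X102.767 Y24.627
G1 X50.563 Y24.627
G1 X50.563 Y49.435
M5
G0 X0.000 Y0.000

viewBox `0 0 272.236 86.483` with mm width/height → 1 unit = 1 mm. Flip: y_m = 86.483 − y_svg.

**Shape 1** — `<circle>` circle, stroke `#ff8800` → score (S511, F1767). Machine vertices: (79.753,62.652) → (78.507,67.302) → (75.103,70.706) → (70.453,71.952) → (65.803,70.706) → (62.399,67.302) → (61.153,62.652) → (62.399,58.002) → (65.803,54.598) → (70.453,53.352) → (75.103,54.598) → (78.507,58.002) → (79.753,62.652). Closed: final G1 returns to the first vertex.

**Shape 2** — `<path>` rectangle, stroke `#ff8800` → score (S511, F1767). Machine vertices: (50.563,49.435) → (102.767,49.435) → (102.767,24.627) → (50.563,24.627) → (50.563,49.435). Closed: final G1 returns to the first vertex.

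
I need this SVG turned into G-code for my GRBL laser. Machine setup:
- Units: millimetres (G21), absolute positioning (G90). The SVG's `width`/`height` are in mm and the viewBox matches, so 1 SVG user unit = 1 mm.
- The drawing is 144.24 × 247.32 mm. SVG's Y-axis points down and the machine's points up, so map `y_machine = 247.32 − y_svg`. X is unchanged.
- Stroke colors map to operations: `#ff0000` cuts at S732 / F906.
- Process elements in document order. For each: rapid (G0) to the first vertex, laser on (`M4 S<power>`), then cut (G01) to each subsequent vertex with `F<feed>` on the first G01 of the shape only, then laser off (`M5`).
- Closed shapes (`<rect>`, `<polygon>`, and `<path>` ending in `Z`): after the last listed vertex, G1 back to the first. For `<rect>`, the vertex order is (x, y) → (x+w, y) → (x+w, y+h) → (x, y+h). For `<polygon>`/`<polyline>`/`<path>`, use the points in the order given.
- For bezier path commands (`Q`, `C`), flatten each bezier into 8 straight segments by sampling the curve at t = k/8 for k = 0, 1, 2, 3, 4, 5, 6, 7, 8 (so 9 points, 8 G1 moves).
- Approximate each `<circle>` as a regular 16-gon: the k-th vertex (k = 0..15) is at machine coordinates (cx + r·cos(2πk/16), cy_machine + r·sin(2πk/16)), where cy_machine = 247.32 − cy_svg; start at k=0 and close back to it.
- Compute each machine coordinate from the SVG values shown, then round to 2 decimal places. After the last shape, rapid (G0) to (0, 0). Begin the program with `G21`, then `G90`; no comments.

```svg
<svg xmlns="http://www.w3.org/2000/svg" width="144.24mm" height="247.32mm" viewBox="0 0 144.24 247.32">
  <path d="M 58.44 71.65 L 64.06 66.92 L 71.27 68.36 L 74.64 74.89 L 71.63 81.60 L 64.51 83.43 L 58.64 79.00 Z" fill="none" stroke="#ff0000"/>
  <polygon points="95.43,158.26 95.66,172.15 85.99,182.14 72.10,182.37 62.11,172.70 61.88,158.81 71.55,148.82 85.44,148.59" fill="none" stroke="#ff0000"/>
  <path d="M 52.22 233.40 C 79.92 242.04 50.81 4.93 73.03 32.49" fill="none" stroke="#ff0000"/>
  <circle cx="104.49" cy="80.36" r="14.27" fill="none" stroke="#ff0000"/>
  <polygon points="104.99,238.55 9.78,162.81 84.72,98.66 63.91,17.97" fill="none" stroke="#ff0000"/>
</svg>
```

viewBox `0 0 144.24 247.32` with mm width/height → 1 unit = 1 mm. Flip: y_m = 247.32 − y_svg.

**Shape 1** — `<path>` regular polygon, stroke `#ff0000` → cut (S732, F906). Machine vertices: (58.44,175.67) → (64.06,180.40) → (71.27,178.96) → (74.64,172.43) → (71.63,165.72) → (64.51,163.89) → (58.64,168.32) → (58.44,175.67). Closed: final G1 returns to the first vertex.

**Shape 2** — `<polygon>` regular polygon, stroke `#ff0000` → cut (S732, F906). Machine vertices: (95.43,89.06) → (95.66,75.17) → (85.99,65.18) → (72.10,64.95) → (62.11,74.62) → (61.88,88.51) → (71.55,98.50) → (85.44,98.73) → (95.43,89.06). Closed: final G1 returns to the first vertex.

**Shape 3** — `<path>` cubic bezier, stroke `#ff0000` → cut (S732, F906). Control points (SVG): P0=(52.22,233.40), P1=(79.92,242.04), P2=(50.81,4.93), P3=(73.03,32.49); sampled at t=k/8. Machine vertices: (52.22,13.92) → (60.16,21.20) → (64.03,45.54) → (65.12,80.96) → (64.68,121.47) → (63.98,161.09) → (64.30,193.85) → (66.89,213.76) → (73.03,214.83). Open path.

**Shape 4** — `<circle>` circle, stroke `#ff0000` → cut (S732, F906). Machine vertices: (118.76,166.96) → (117.67,172.42) → (114.58,177.05) → (109.95,180.14) → (104.49,181.23) → (99.03,180.14) → (94.40,177.05) → (91.31,172.42) → (90.22,166.96) → (91.31,161.50) → (94.40,156.87) → (99.03,153.78) → (104.49,152.69) → (109.95,153.78) → (114.58,156.87) → (117.67,161.50) → (118.76,166.96). Closed: final G1 returns to the first vertex.

**Shape 5** — `<polygon>` closed polygon, stroke `#ff0000` → cut (S732, F906). Machine vertices: (104.99,8.77) → (9.78,84.51) → (84.72,148.66) → (63.91,229.35) → (104.99,8.77). Closed: final G1 returns to the first vertex.

G21
G90
G0 X58.44 Y175.67
M4 S732
G01 X64.06 Y180.40 F906
G01 X71.27 Y178.96
G01 X74.64 Y172.43
G01 X71.63 Y165.72
G01 X64.51 Y163.89
G01 X58.64 Y168.32
G01 X58.44 Y175.67
M5
G0 X95.43 Y89.06
M4 S732
G01 X95.66 Y75.17 F906
G01 X85.99 Y65.18
G01 X72.10 Y64.95
G01 X62.11 Y74.62
G01 X61.88 Y88.51
G01 X71.55 Y98.50
G01 X85.44 Y98.73
G01 X95.43 Y89.06
M5
G0 X52.22 Y13.92
M4 S732
G01 X60.16 Y21.20 F906
G01 X64.03 Y45.54
G01 X65.12 Y80.96
G01 X64.68 Y121.47
G01 X63.98 Y161.09
G01 X64.30 Y193.85
G01 X66.89 Y213.76
G01 X73.03 Y214.83
M5
G0 X118.76 Y166.96
M4 S732
G01 X117.67 Y172.42 F906
G01 X114.58 Y177.05
G01 X109.95 Y180.14
G01 X104.49 Y181.23
G01 X99.03 Y180.14
G01 X94.40 Y177.05
G01 X91.31 Y172.42
G01 X90.22 Y166.96
G01 X91.31 Y161.50
G01 X94.40 Y156.87
G01 X99.03 Y153.78
G01 X104.49 Y152.69
G01 X109.95 Y153.78
G01 X114.58 Y156.87
G01 X117.67 Y161.50
G01 X118.76 Y166.96
M5
G0 X104.99 Y8.77
M4 S732
G01 X9.78 Y84.51 F906
G01 X84.72 Y148.66
G01 X63.91 Y229.35
G01 X104.99 Y8.77
M5
G0 X0.00 Y0.00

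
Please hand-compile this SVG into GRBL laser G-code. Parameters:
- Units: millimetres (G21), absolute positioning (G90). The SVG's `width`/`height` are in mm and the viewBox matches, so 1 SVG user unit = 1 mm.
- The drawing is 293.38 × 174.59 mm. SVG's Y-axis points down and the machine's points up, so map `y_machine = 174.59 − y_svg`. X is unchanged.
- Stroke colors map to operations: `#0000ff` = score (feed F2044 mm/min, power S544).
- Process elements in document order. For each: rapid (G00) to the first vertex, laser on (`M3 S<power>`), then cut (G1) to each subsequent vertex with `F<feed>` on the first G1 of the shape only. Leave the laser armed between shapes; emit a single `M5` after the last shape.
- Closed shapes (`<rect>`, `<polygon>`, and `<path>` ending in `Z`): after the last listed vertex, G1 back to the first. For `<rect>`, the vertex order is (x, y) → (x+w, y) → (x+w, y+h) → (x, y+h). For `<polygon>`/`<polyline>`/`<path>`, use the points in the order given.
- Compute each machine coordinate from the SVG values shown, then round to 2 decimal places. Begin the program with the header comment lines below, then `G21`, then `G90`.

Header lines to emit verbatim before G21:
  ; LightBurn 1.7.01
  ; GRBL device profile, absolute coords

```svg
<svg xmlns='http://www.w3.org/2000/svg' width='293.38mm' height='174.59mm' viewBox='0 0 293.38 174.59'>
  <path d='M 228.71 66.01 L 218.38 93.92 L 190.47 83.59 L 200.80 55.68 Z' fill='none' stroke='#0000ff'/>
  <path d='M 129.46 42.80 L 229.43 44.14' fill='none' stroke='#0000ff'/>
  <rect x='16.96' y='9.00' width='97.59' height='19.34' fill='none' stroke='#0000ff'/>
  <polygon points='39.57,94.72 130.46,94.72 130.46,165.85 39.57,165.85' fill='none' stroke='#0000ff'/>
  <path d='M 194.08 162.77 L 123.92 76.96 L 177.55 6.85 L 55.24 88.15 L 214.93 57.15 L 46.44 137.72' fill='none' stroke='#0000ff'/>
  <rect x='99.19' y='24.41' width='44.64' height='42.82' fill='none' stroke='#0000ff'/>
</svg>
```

; LightBurn 1.7.01
; GRBL device profile, absolute coords
G21
G90
G00 X228.71 Y108.58
M3 S544
G1 X218.38 Y80.67 F2044
G1 X190.47 Y91.00
G1 X200.80 Y118.91
G1 X228.71 Y108.58
G00 X129.46 Y131.79
M3 S544
G1 X229.43 Y130.45 F2044
G00 X16.96 Y165.59
M3 S544
G1 X114.55 Y165.59 F2044
G1 X114.55 Y146.25
G1 X16.96 Y146.25
G1 X16.96 Y165.59
G00 X39.57 Y79.87
M3 S544
G1 X130.46 Y79.87 F2044
G1 X130.46 Y8.74
G1 X39.57 Y8.74
G1 X39.57 Y79.87
G00 X194.08 Y11.82
M3 S544
G1 X123.92 Y97.63 F2044
G1 X177.55 Y167.74
G1 X55.24 Y86.44
G1 X214.93 Y117.44
G1 X46.44 Y36.87
G00 X99.19 Y150.18
M3 S544
G1 X143.83 Y150.18 F2044
G1 X143.83 Y107.36
G1 X99.19 Y107.36
G1 X99.19 Y150.18
M5

viewBox `0 0 293.38 174.59` with mm width/height → 1 unit = 1 mm. Flip: y_m = 174.59 − y_svg.

**Shape 1** — `<path>` regular polygon, stroke `#0000ff` → score (S544, F2044). Machine vertices: (228.71,108.58) → (218.38,80.67) → (190.47,91.00) → (200.80,118.91) → (228.71,108.58). Closed: final G1 returns to the first vertex.

**Shape 2** — `<path>` line segment, stroke `#0000ff` → score (S544, F2044). Machine vertices: (129.46,131.79) → (229.43,130.45). Open path.

**Shape 3** — `<rect>` rectangle, stroke `#0000ff` → score (S544, F2044). Machine vertices: (16.96,165.59) → (114.55,165.59) → (114.55,146.25) → (16.96,146.25) → (16.96,165.59). Closed: final G1 returns to the first vertex.

**Shape 4** — `<polygon>` rectangle, stroke `#0000ff` → score (S544, F2044). Machine vertices: (39.57,79.87) → (130.46,79.87) → (130.46,8.74) → (39.57,8.74) → (39.57,79.87). Closed: final G1 returns to the first vertex.

**Shape 5** — `<path>` open polyline, stroke `#0000ff` → score (S544, F2044). Machine vertices: (194.08,11.82) → (123.92,97.63) → (177.55,167.74) → (55.24,86.44) → (214.93,117.44) → (46.44,36.87). Open path.

**Shape 6** — `<rect>` rectangle, stroke `#0000ff` → score (S544, F2044). Machine vertices: (99.19,150.18) → (143.83,150.18) → (143.83,107.36) → (99.19,107.36) → (99.19,150.18). Closed: final G1 returns to the first vertex.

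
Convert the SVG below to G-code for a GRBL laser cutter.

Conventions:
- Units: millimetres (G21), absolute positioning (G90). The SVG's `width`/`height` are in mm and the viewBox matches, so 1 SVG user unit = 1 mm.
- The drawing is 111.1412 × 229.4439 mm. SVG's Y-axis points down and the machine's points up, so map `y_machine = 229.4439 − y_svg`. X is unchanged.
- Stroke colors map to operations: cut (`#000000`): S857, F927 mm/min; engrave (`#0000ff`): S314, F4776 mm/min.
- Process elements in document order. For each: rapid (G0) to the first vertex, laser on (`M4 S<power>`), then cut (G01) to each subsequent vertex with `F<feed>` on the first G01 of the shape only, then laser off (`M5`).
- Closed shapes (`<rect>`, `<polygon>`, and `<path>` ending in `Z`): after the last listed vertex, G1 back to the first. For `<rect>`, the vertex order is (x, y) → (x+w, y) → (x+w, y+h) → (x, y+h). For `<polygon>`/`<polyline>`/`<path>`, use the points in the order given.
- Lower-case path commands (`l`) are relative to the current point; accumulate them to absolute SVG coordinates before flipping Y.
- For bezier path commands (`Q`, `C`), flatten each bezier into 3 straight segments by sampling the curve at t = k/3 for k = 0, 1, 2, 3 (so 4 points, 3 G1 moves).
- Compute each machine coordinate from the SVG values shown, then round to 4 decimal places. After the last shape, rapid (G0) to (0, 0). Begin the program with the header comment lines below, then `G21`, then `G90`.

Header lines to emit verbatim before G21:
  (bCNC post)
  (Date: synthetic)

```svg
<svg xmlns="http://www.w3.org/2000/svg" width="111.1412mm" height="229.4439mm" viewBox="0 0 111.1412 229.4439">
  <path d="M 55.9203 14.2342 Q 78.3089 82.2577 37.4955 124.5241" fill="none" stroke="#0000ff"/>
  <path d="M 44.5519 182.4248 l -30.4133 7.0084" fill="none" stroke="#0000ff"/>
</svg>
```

viewBox `0 0 111.1412 229.4439` with mm width/height → 1 unit = 1 mm. Flip: y_m = 229.4439 − y_svg.

**Shape 1** — `<path>` quadratic bezier, stroke `#0000ff` → engrave (S314, F4776). Control points (SVG): P0=(55.9203,14.2342), P1=(78.3089,82.2577), P2=(37.4955,124.5241); sampled at t=k/3. Machine vertices: (55.9203,215.2097) → (63.8236,172.7226) → (57.6820,135.9593) → (37.4955,104.9198). Open path.

**Shape 2** — `<path>` line segment, stroke `#0000ff` → engrave (S314, F4776). Machine vertices: (44.5519,47.0191) → (14.1386,40.0107). Open path.

(bCNC post)
(Date: synthetic)
G21
G90
G0 X55.9203 Y215.2097
M4 S314
G01 X63.8236 Y172.7226 F4776
G01 X57.6820 Y135.9593
G01 X37.4955 Y104.9198
M5
G0 X44.5519 Y47.0191
M4 S314
G01 X14.1386 Y40.0107 F4776
M5
G0 X0.0000 Y0.0000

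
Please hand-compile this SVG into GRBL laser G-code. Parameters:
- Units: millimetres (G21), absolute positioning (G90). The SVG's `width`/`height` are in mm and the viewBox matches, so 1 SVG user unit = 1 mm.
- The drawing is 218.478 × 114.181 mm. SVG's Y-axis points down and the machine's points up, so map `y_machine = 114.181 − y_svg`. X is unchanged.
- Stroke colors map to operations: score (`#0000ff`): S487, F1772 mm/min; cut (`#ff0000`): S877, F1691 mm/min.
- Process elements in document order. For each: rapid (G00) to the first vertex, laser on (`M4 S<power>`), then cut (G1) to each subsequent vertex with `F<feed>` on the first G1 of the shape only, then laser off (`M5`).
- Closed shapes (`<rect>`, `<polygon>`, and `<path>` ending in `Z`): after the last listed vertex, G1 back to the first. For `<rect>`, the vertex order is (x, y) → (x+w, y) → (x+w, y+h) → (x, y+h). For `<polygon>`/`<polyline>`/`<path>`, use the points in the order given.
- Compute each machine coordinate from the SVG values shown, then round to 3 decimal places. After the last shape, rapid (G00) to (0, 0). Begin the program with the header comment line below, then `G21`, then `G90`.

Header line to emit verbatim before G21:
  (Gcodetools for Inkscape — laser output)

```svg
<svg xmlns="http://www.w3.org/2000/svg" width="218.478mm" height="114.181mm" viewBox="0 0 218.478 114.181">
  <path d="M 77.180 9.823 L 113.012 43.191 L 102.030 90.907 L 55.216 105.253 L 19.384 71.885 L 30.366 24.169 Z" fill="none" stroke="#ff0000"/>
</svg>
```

(Gcodetools for Inkscape — laser output)
G21
G90
G00 X77.180 Y104.358
M4 S877
G1 X113.012 Y70.990 F1691
G1 X102.030 Y23.274
G1 X55.216 Y8.928
G1 X19.384 Y42.296
G1 X30.366 Y90.012
G1 X77.180 Y104.358
M5
G00 X0.000 Y0.000

1 u = 1 mm; y_m = 114.181 − y.

[1] `<path>` regular polygon, #ff0000→cut S877 F1691: (77.180,104.358) → (113.012,70.990) → (102.030,23.274) → (55.216,8.928) → (19.384,42.296) → (30.366,90.012) → (77.180,104.358) (closed)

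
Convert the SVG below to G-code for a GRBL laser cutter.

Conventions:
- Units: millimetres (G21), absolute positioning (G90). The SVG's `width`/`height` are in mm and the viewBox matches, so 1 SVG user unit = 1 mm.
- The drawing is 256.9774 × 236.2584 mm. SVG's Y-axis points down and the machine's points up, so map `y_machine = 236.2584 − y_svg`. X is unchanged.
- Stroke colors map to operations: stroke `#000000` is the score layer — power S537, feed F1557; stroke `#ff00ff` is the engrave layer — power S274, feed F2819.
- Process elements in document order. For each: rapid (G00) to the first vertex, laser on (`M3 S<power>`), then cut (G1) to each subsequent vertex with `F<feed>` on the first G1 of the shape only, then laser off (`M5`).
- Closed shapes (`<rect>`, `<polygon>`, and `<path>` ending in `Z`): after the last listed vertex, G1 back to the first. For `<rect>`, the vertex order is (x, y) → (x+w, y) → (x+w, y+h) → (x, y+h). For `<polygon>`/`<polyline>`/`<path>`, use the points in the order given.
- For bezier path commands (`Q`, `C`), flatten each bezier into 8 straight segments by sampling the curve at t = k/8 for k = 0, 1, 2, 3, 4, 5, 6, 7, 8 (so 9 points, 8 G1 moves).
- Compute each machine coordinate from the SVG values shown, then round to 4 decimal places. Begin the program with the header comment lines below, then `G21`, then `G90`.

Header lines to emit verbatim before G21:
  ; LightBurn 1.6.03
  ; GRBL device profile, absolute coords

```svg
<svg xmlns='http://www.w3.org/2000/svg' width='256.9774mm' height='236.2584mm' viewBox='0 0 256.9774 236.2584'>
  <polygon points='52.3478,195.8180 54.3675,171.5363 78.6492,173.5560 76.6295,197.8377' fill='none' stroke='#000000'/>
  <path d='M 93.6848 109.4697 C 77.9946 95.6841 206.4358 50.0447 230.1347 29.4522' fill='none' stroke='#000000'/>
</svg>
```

1 u = 1 mm; y_m = 236.2584 − y.

[1] `<polygon>` regular polygon, #000000→score S537 F1557: (52.3478,40.4404) → (54.3675,64.7221) → (78.6492,62.7024) → (76.6295,38.4207) → (52.3478,40.4404) (closed)

[2] `<path>` cubic bezier, #000000→score S537 F1557: (93.6848,126.7887) → (94.0711,133.3403) → (105.0531,142.2114) → (123.7146,152.7352) → (147.1388,164.2449) → (172.4095,176.0736) → (196.6100,187.5546) → (216.8239,198.0211) → (230.1347,206.8062)

; LightBurn 1.6.03
; GRBL device profile, absolute coords
G21
G90
G00 X52.3478 Y40.4404
M3 S537
G1 X54.3675 Y64.7221 F1557
G1 X78.6492 Y62.7024
G1 X76.6295 Y38.4207
G1 X52.3478 Y40.4404
M5
G00 X93.6848 Y126.7887
M3 S537
G1 X94.0711 Y133.3403 F1557
G1 X105.0531 Y142.2114
G1 X123.7146 Y152.7352
G1 X147.1388 Y164.2449
G1 X172.4095 Y176.0736
G1 X196.6100 Y187.5546
G1 X216.8239 Y198.0211
G1 X230.1347 Y206.8062
M5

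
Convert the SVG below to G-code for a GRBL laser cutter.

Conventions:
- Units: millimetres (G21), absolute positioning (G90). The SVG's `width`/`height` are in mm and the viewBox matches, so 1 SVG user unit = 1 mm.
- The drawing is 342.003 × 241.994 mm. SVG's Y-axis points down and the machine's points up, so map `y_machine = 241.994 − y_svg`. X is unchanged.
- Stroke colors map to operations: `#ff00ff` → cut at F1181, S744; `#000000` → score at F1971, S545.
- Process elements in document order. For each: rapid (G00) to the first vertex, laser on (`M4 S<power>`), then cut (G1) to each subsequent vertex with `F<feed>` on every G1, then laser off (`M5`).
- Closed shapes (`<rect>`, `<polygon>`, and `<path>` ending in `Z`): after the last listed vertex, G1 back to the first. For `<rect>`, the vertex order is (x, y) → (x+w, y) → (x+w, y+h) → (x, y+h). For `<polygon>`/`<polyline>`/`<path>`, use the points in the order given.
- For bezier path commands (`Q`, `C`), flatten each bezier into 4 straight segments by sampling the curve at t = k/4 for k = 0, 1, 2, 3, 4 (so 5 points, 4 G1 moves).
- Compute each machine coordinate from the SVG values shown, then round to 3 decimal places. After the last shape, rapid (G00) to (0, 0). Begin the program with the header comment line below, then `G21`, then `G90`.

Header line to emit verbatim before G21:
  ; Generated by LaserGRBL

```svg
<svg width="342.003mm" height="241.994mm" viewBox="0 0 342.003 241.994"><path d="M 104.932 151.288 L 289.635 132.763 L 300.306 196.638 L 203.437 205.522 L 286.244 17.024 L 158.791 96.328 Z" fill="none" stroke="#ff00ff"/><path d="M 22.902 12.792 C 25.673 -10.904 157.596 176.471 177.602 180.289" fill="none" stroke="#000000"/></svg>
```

1 u = 1 mm; y_m = 241.994 − y.

[1] `<path>` closed polygon, #ff00ff→cut S744 F1181: (104.932,90.706) → (289.635,109.231) → (300.306,45.356) → (203.437,36.472) → (286.244,224.970) → (158.791,145.666) → (104.932,90.706) (closed)

[2] `<path>` cubic bezier, #000000→score S545 F1971: (22.902,229.202) → (45.430,213.564) → (93.789,155.771) → (145.380,92.819) → (177.602,61.705)

; Generated by LaserGRBL
G21
G90
G00 X104.932 Y90.706
M4 S744
G1 X289.635 Y109.231 F1181
G1 X300.306 Y45.356 F1181
G1 X203.437 Y36.472 F1181
G1 X286.244 Y224.970 F1181
G1 X158.791 Y145.666 F1181
G1 X104.932 Y90.706 F1181
M5
G00 X22.902 Y229.202
M4 S545
G1 X45.430 Y213.564 F1971
G1 X93.789 Y155.771 F1971
G1 X145.380 Y92.819 F1971
G1 X177.602 Y61.705 F1971
M5
G00 X0.000 Y0.000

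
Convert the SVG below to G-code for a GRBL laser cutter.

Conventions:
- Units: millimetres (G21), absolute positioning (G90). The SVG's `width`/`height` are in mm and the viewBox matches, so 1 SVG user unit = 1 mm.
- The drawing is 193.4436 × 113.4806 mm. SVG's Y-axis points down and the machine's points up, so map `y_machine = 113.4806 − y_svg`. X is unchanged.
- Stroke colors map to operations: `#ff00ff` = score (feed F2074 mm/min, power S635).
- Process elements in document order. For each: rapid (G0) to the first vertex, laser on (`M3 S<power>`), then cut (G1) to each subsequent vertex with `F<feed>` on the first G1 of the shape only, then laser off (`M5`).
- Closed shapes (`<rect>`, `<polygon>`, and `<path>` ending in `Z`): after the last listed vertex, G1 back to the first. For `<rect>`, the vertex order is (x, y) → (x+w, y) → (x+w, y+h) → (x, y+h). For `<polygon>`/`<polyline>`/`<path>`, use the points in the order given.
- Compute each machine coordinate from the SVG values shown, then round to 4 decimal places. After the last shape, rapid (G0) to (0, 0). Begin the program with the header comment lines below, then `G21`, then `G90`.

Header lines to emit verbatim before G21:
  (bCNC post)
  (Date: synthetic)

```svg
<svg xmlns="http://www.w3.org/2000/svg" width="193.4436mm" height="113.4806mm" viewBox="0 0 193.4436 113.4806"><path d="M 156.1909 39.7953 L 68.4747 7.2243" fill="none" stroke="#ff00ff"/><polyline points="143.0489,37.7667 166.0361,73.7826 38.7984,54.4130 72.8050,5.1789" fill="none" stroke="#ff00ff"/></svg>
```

1 u = 1 mm; y_m = 113.4806 − y.

[1] `<path>` line segment, #ff00ff→score S635 F2074: (156.1909,73.6853) → (68.4747,106.2563)

[2] `<polyline>` open polyline, #ff00ff→score S635 F2074: (143.0489,75.7139) → (166.0361,39.6980) → (38.7984,59.0676) → (72.8050,108.3017)

(bCNC post)
(Date: synthetic)
G21
G90
G0 X156.1909 Y73.6853
M3 S635
G1 X68.4747 Y106.2563 F2074
M5
G0 X143.0489 Y75.7139
M3 S635
G1 X166.0361 Y39.6980 F2074
G1 X38.7984 Y59.0676
G1 X72.8050 Y108.3017
M5
G0 X0.0000 Y0.0000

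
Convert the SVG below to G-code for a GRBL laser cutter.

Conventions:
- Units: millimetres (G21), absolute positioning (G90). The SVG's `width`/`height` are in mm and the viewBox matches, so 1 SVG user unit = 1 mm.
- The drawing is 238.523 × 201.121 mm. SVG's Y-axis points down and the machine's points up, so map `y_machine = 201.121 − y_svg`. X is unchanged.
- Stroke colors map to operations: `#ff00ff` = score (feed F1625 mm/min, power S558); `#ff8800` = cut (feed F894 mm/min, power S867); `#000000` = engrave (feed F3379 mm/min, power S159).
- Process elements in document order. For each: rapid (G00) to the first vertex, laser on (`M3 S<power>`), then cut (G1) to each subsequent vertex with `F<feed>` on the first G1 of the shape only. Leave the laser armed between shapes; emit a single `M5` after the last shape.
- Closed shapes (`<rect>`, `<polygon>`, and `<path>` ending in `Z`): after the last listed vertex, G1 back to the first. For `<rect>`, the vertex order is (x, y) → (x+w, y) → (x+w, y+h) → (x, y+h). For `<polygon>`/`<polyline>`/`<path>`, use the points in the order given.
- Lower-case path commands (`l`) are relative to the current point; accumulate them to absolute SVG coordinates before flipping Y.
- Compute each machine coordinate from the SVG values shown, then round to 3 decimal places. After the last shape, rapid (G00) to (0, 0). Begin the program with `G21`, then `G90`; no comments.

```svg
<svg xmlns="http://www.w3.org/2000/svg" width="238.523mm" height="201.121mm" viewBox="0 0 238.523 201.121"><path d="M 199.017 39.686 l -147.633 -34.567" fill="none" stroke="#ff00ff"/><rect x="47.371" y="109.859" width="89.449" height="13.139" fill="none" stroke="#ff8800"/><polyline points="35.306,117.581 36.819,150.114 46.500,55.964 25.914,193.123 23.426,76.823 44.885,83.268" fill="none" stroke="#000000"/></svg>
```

1 u = 1 mm; y_m = 201.121 − y.

[1] `<path>` line segment, #ff00ff→score S558 F1625: (199.017,161.435) → (51.384,196.002)

[2] `<rect>` rectangle, #ff8800→cut S867 F894: (47.371,91.262) → (136.820,91.262) → (136.820,78.123) → (47.371,78.123) → (47.371,91.262) (closed)

[3] `<polyline>` open polyline, #000000→engrave S159 F3379: (35.306,83.540) → (36.819,51.007) → (46.500,145.157) → (25.914,7.998) → (23.426,124.298) → (44.885,117.853)

G21
G90
G00 X199.017 Y161.435
M3 S558
G1 X51.384 Y196.002 F1625
G00 X47.371 Y91.262
M3 S867
G1 X136.820 Y91.262 F894
G1 X136.820 Y78.123
G1 X47.371 Y78.123
G1 X47.371 Y91.262
G00 X35.306 Y83.540
M3 S159
G1 X36.819 Y51.007 F3379
G1 X46.500 Y145.157
G1 X25.914 Y7.998
G1 X23.426 Y124.298
G1 X44.885 Y117.853
M5
G00 X0.000 Y0.000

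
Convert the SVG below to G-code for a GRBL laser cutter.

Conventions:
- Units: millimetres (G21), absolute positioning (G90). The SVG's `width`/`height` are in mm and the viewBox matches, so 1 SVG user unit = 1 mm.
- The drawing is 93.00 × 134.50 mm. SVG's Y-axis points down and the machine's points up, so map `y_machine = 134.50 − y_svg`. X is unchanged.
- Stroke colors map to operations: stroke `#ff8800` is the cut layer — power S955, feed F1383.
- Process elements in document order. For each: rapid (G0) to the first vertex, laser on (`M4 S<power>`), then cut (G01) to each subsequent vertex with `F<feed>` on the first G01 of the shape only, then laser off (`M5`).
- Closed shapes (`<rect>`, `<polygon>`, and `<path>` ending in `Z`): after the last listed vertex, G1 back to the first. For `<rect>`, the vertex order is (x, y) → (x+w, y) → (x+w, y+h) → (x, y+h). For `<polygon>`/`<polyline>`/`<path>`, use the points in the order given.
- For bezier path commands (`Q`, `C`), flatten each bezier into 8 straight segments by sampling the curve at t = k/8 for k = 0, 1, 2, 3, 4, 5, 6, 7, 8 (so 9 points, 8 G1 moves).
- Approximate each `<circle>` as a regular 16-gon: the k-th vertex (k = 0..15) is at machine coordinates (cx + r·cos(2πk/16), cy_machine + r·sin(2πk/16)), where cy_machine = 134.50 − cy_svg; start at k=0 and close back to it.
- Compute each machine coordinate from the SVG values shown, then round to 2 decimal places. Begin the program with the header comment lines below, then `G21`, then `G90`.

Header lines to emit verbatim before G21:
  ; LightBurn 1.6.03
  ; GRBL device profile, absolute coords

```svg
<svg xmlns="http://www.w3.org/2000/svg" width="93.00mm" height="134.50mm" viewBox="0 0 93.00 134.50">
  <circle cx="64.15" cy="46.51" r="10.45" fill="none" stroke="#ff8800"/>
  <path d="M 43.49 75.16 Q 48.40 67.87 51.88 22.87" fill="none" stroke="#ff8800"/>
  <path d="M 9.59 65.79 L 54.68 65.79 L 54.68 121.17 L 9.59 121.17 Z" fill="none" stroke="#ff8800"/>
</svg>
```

; LightBurn 1.6.03
; GRBL device profile, absolute coords
G21
G90
G0 X74.60 Y87.99
M4 S955
G01 X73.80 Y91.99 F1383
G01 X71.54 Y95.38
G01 X68.15 Y97.64
G01 X64.15 Y98.44
G01 X60.15 Y97.64
G01 X56.76 Y95.38
G01 X54.50 Y91.99
G01 X53.70 Y87.99
G01 X54.50 Y83.99
G01 X56.76 Y80.60
G01 X60.15 Y78.34
G01 X64.15 Y77.54
G01 X68.15 Y78.34
G01 X71.54 Y80.60
G01 X73.80 Y83.99
G01 X74.60 Y87.99
M5
G0 X43.49 Y59.34
M4 S955
G01 X44.70 Y61.75 F1383
G01 X45.86 Y65.34
G01 X46.97 Y70.11
G01 X48.04 Y76.06
G01 X49.07 Y83.18
G01 X50.05 Y91.49
G01 X50.99 Y100.97
G01 X51.88 Y111.63
M5
G0 X9.59 Y68.71
M4 S955
G01 X54.68 Y68.71 F1383
G01 X54.68 Y13.33
G01 X9.59 Y13.33
G01 X9.59 Y68.71
M5

Since the viewBox matches the mm dimensions, user units are millimetres directly. The only transform is the Y-flip y_m = 134.50 − y_svg.

Shape 1 is a circle drawn with `<circle>`. Its stroke #ff8800 means cut at S955, F1383. After flipping Y the toolpath is (74.60,87.99) → (73.80,91.99) → (71.54,95.38) → (68.15,97.64) → (64.15,98.44) → (60.15,97.64) → (56.76,95.38) → (54.50,91.99) → (53.70,87.99) → (54.50,83.99) → (56.76,80.60) → (60.15,78.34) → (64.15,77.54) → (68.15,78.34) → (71.54,80.60) → (73.80,83.99) → (74.60,87.99), returning to the start.

Shape 2 is a quadratic bezier drawn with `<path>`. Its stroke #ff8800 means cut at S955, F1383. After flipping Y the toolpath is (43.49,59.34) → (44.70,61.75) → (45.86,65.34) → (46.97,70.11) → (48.04,76.06) → (49.07,83.18) → (50.05,91.49) → (50.99,100.97) → (51.88,111.63).

Shape 3 is a rectangle drawn with `<path>`. Its stroke #ff8800 means cut at S955, F1383. After flipping Y the toolpath is (9.59,68.71) → (54.68,68.71) → (54.68,13.33) → (9.59,13.33) → (9.59,68.71), returning to the start.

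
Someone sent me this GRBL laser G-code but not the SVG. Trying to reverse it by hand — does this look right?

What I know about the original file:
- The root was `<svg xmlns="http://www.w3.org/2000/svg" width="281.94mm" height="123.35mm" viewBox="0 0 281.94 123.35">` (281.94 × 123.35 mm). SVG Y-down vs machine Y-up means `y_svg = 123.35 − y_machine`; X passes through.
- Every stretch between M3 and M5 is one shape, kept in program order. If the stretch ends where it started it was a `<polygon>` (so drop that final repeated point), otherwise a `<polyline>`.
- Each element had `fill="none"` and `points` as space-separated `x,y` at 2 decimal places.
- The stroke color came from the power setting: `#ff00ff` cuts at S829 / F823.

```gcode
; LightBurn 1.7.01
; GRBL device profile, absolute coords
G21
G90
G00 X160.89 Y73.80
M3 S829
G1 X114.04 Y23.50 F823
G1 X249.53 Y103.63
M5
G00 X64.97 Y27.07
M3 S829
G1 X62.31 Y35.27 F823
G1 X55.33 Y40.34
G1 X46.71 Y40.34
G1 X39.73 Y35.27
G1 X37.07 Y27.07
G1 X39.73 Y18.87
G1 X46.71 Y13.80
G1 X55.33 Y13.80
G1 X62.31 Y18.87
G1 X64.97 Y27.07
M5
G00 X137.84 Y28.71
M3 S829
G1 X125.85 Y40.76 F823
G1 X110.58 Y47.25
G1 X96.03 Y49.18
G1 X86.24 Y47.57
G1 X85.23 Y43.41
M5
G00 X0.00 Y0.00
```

Machine Y-up, SVG Y-down with viewBox height 123.35, so y_svg = 123.35 − y_machine; X carries over. Every run uses S829, so all elements get stroke `#ff00ff` (cut).

Run 1: The run is open, so emit a `<polyline>` with points (Y-flipped): 160.89,49.55 114.04,99.85 249.53,19.72.

Run 2: The run returns to its start, so emit a `<polygon>` with points (Y-flipped): 64.97,96.28 62.31,88.08 55.33,83.01 46.71,83.01 39.73,88.08 37.07,96.28 39.73,104.48 46.71,109.55 55.33,109.55 62.31,104.48.

Run 3: The run is open, so emit a `<polyline>` with points (Y-flipped): 137.84,94.64 125.85,82.59 110.58,76.10 96.03,74.17 86.24,75.78 85.23,79.94.

<svg xmlns="http://www.w3.org/2000/svg" width="281.94mm" height="123.35mm" viewBox="0 0 281.94 123.35">
  <polyline points="160.89,49.55 114.04,99.85 249.53,19.72" fill="none" stroke="#ff00ff"/>
  <polygon points="64.97,96.28 62.31,88.08 55.33,83.01 46.71,83.01 39.73,88.08 37.07,96.28 39.73,104.48 46.71,109.55 55.33,109.55 62.31,104.48" fill="none" stroke="#ff00ff"/>
  <polyline points="137.84,94.64 125.85,82.59 110.58,76.10 96.03,74.17 86.24,75.78 85.23,79.94" fill="none" stroke="#ff00ff"/>
</svg>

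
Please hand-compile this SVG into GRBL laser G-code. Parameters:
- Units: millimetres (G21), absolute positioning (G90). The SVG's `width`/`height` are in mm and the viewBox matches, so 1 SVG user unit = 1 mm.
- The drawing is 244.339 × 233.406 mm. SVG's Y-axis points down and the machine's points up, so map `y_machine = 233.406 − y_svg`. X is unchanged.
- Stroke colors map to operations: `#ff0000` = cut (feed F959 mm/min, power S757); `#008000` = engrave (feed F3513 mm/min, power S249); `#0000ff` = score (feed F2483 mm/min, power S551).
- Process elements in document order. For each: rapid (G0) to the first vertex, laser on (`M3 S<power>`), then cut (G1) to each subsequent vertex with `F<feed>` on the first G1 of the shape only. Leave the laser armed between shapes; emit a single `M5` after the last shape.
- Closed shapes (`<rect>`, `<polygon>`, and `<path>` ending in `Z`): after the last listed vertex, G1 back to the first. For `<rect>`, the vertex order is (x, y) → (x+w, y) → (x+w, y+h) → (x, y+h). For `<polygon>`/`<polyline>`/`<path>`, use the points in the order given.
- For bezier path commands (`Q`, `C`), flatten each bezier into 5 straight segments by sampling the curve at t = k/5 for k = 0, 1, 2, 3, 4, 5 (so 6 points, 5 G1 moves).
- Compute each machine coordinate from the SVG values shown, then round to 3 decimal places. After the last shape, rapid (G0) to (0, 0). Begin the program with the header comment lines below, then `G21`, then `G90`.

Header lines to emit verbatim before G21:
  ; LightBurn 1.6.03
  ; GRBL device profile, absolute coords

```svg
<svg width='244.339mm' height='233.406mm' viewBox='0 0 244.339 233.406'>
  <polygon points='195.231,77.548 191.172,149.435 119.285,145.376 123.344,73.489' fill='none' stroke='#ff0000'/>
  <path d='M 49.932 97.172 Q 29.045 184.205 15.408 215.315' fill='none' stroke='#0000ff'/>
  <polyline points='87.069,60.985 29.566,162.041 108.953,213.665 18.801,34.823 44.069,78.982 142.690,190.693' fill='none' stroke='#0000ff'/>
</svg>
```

1 u = 1 mm; y_m = 233.406 − y.

[1] `<polygon>` regular polygon, #ff0000→cut S757 F959: (195.231,155.858) → (191.172,83.971) → (119.285,88.030) → (123.344,159.917) → (195.231,155.858) (closed)

[2] `<path>` quadratic bezier, #0000ff→score S551 F2483: (49.932,136.234) → (41.867,103.658) → (34.382,75.555) → (27.478,51.927) → (21.153,32.772) → (15.408,18.091)

[3] `<polyline>` open polyline, #0000ff→score S551 F2483: (87.069,172.421) → (29.566,71.365) → (108.953,19.741) → (18.801,198.583) → (44.069,154.424) → (142.690,42.713)

; LightBurn 1.6.03
; GRBL device profile, absolute coords
G21
G90
G0 X195.231 Y155.858
M3 S757
G1 X191.172 Y83.971 F959
G1 X119.285 Y88.030
G1 X123.344 Y159.917
G1 X195.231 Y155.858
G0 X49.932 Y136.234
M3 S551
G1 X41.867 Y103.658 F2483
G1 X34.382 Y75.555
G1 X27.478 Y51.927
G1 X21.153 Y32.772
G1 X15.408 Y18.091
G0 X87.069 Y172.421
M3 S551
G1 X29.566 Y71.365 F2483
G1 X108.953 Y19.741
G1 X18.801 Y198.583
G1 X44.069 Y154.424
G1 X142.690 Y42.713
M5
G0 X0.000 Y0.000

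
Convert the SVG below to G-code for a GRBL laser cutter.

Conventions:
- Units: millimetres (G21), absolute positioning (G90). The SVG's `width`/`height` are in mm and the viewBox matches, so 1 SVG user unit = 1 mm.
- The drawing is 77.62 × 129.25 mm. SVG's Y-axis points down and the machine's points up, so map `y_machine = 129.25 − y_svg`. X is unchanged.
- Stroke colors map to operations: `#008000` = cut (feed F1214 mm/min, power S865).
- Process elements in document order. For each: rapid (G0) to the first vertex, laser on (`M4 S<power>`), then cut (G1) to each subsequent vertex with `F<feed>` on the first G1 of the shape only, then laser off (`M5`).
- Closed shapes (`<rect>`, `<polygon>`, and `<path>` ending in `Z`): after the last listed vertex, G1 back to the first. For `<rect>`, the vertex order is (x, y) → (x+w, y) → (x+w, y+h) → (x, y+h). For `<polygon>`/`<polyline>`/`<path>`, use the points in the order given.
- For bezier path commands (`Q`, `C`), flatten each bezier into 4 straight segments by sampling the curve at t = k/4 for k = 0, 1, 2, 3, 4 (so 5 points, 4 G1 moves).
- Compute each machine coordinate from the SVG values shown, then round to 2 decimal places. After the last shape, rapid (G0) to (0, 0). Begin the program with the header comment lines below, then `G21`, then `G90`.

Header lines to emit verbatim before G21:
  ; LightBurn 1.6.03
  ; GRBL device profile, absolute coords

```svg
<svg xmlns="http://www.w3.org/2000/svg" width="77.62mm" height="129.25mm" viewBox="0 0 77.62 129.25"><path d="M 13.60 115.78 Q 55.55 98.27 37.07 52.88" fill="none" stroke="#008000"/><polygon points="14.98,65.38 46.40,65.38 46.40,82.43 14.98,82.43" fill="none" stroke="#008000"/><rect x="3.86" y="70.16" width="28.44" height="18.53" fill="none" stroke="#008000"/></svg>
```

; LightBurn 1.6.03
; GRBL device profile, absolute coords
G21
G90
G0 X13.60 Y13.47
M4 S865
G1 X30.80 Y23.97 F1214
G1 X40.44 Y37.95
G1 X42.53 Y55.42
G1 X37.07 Y76.37
M5
G0 X14.98 Y63.87
M4 S865
G1 X46.40 Y63.87 F1214
G1 X46.40 Y46.82
G1 X14.98 Y46.82
G1 X14.98 Y63.87
M5
G0 X3.86 Y59.09
M4 S865
G1 X32.30 Y59.09 F1214
G1 X32.30 Y40.56
G1 X3.86 Y40.56
G1 X3.86 Y59.09
M5
G0 X0.00 Y0.00

viewBox `0 0 77.62 129.25` with mm width/height → 1 unit = 1 mm. Flip: y_m = 129.25 − y_svg.

**Shape 1** — `<path>` quadratic bezier, stroke `#008000` → cut (S865, F1214). Control points (SVG): P0=(13.60,115.78), P1=(55.55,98.27), P2=(37.07,52.88); sampled at t=k/4. Machine vertices: (13.60,13.47) → (30.80,23.97) → (40.44,37.95) → (42.53,55.42) → (37.07,76.37). Open path.

**Shape 2** — `<polygon>` rectangle, stroke `#008000` → cut (S865, F1214). Machine vertices: (14.98,63.87) → (46.40,63.87) → (46.40,46.82) → (14.98,46.82) → (14.98,63.87). Closed: final G1 returns to the first vertex.

**Shape 3** — `<rect>` rectangle, stroke `#008000` → cut (S865, F1214). Machine vertices: (3.86,59.09) → (32.30,59.09) → (32.30,40.56) → (3.86,40.56) → (3.86,59.09). Closed: final G1 returns to the first vertex.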